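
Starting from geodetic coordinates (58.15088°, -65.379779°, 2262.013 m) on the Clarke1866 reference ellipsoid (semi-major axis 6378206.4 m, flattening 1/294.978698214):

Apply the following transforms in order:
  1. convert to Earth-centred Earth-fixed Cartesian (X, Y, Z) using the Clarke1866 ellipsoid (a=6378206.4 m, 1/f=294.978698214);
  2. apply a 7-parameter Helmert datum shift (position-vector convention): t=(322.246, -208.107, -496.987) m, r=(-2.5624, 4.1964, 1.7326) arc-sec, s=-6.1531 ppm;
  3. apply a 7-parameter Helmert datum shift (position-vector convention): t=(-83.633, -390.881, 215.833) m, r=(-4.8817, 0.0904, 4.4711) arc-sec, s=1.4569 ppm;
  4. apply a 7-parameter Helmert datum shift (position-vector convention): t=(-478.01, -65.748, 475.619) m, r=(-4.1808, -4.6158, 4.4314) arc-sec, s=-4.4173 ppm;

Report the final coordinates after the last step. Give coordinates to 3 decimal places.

start: φ=58.150880°, λ=-65.379779°, h=2262.013 m
→ ECEF (a=6378206.400, f=1/294.978698214): X=1406081.2410, Y=-3068286.3640, Z=5396346.1666
→ Helmert 7p (PV): X=1406530.3948, Y=-3068396.7430, Z=5395825.4858
→ Helmert 7p (PV): X=1406517.6881, Y=-3068633.9017, Z=5396121.1839
→ Helmert 7p (PV): X=1405978.6374, Y=-3068546.5031, Z=5396666.6397

X=1405978.637 m, Y=-3068546.503 m, Z=5396666.640 m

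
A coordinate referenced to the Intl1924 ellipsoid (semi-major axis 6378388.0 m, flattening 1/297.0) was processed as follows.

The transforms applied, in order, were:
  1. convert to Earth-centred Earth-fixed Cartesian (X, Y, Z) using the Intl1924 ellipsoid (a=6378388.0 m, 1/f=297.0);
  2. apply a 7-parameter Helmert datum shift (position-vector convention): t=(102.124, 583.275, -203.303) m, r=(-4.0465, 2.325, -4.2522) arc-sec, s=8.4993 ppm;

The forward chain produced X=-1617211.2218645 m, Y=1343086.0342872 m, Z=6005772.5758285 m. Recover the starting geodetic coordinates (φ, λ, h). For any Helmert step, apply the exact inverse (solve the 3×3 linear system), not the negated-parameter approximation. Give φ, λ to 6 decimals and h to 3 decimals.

start: X=-1617211.2219, Y=1343086.0343, Z=6005772.5758 m
→ Helmert⁻¹: X=-1617394.9710, Y=1342340.1817, Z=6005932.9355
→ geod (Bowring, a=6378388.000): φ=70.83184400°, λ=140.30937500°, h=3857.8400 m

φ=70.831844°, λ=140.309375°, h=3857.840 m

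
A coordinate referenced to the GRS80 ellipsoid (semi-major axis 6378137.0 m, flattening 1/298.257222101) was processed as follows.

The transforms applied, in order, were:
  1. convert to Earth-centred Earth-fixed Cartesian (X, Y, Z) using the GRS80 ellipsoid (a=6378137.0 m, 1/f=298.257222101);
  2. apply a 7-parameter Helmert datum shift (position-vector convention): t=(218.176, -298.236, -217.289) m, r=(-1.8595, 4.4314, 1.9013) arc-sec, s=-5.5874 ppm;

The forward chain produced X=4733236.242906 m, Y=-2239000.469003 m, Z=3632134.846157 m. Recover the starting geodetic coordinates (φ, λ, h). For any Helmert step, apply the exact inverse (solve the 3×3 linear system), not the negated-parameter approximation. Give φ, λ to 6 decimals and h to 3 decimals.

start: X=4733236.2429, Y=-2239000.4690, Z=3632134.8462 m
→ Helmert⁻¹: X=4732945.8359, Y=-2238791.1157, Z=3632453.9305
→ geod (Bowring, a=6378137.000): φ=34.93258100°, λ=-25.31521500°, h=1251.0380 m

φ=34.932581°, λ=-25.315215°, h=1251.038 m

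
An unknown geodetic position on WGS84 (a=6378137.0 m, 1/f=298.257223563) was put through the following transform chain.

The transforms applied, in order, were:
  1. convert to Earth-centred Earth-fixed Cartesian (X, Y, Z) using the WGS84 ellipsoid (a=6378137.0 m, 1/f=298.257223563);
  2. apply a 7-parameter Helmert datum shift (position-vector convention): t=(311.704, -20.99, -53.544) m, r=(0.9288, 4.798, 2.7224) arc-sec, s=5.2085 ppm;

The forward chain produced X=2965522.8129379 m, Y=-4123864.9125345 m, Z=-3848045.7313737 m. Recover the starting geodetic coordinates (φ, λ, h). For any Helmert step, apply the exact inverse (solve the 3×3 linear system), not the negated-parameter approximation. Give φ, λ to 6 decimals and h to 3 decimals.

φ=-37.331706°, λ=-54.282383°, h=1905.551 m

start: X=2965522.8129, Y=-4123864.9125, Z=-3848045.7314 m
→ Helmert⁻¹: X=2965230.7425, Y=-4123878.9072, Z=-3847884.6003
→ geod (Bowring, a=6378137.000): φ=-37.33170600°, λ=-54.28238300°, h=1905.5510 m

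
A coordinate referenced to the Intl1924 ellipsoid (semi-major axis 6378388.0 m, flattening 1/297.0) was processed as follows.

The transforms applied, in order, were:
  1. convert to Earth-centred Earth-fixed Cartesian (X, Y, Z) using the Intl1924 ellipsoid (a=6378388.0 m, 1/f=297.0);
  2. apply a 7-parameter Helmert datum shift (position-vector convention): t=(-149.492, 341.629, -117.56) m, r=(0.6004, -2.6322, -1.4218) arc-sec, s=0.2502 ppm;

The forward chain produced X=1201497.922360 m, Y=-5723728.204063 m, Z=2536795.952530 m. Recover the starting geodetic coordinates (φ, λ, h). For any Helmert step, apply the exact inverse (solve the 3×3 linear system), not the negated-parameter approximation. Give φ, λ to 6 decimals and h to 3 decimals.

start: X=1201497.9224, Y=-5723728.2041, Z=2536795.9525 m
→ Helmert⁻¹: X=1201718.9443, Y=-5724052.7329, Z=2536914.2040
→ geod (Bowring, a=6378388.000): φ=23.59003700°, λ=-78.14340500°, h=357.8660 m

φ=23.590037°, λ=-78.143405°, h=357.866 m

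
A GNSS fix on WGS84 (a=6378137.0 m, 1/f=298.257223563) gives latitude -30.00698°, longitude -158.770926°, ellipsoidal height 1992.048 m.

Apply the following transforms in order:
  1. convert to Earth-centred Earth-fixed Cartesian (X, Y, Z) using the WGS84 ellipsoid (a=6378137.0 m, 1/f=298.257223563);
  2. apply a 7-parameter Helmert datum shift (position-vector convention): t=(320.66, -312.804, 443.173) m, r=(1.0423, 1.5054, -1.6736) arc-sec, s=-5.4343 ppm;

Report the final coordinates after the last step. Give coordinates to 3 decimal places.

start: φ=-30.006980°, λ=-158.770926°, h=1992.048 m
→ ECEF (a=6378137.000, f=1/298.257223563): X=-5154357.4578, Y=-2002253.0995, Z=-3172040.0335
→ Helmert 7p (PV): X=-5154048.1840, Y=-2002497.1723, Z=-3171552.1222

X=-5154048.184 m, Y=-2002497.172 m, Z=-3171552.122 m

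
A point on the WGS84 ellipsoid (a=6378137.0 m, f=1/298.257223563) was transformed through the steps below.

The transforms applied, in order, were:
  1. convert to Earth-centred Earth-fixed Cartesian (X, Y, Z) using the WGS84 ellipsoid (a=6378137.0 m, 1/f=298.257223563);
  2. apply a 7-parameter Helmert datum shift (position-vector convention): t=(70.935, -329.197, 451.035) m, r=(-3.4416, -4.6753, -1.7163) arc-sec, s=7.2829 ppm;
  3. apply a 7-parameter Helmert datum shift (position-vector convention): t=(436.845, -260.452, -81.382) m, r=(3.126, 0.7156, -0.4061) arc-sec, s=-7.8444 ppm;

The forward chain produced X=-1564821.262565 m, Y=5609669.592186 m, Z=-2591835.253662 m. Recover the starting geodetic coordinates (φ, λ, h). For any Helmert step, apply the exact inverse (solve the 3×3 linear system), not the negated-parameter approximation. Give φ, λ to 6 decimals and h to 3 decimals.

start: X=-1564821.2626, Y=5609669.5922, Z=-2591835.2537 m
→ Helmert⁻¹: X=-1565272.4391, Y=5609931.6889, Z=-2591864.6531
→ Helmert⁻¹: X=-1565437.4114, Y=5610250.2527, Z=-2592167.7167
→ geod (Bowring, a=6378137.000): φ=-24.13428500°, λ=105.59078500°, h=743.4090 m

φ=-24.134285°, λ=105.590785°, h=743.409 m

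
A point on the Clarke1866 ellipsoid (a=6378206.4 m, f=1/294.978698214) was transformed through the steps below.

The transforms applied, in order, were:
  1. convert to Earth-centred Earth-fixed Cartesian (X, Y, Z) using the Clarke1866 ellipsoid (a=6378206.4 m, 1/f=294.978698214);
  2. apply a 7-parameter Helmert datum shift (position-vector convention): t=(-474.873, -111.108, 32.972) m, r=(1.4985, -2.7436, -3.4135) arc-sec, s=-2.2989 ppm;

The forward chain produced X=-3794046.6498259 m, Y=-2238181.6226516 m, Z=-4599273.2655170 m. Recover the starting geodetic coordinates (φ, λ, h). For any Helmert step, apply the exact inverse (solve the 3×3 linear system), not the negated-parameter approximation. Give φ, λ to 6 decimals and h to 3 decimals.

φ=-46.432517°, λ=-149.460010°, h=1297.899 m

start: X=-3794046.6498, Y=-2238181.6227, Z=-4599273.2655 m
→ Helmert⁻¹: X=-3793604.6344, Y=-2238171.8538, Z=-4599250.0907
→ geod (Bowring, a=6378206.400): φ=-46.43251700°, λ=-149.46001000°, h=1297.8990 m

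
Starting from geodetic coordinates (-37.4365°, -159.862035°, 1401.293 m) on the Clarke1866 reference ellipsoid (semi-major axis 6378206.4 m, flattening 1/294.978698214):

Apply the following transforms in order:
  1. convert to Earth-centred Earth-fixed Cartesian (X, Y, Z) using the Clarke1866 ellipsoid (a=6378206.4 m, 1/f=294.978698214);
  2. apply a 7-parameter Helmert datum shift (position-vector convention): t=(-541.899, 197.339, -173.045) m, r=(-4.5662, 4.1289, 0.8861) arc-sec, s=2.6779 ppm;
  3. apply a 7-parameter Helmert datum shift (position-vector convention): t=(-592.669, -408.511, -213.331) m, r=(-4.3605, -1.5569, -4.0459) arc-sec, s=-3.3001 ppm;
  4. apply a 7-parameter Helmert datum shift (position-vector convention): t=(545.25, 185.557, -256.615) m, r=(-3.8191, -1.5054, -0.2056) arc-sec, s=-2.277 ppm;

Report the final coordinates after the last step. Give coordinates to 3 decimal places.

X=-4762487.863 m, Y=-1746354.598 m, Z=-3857128.224 m

start: φ=-37.436500°, λ=-159.862035°, h=1401.293 m
→ ECEF (a=6378206.400, f=1/294.978698214): X=-4761863.9259, Y=-1746173.4340, Z=-3856628.9312
→ Helmert 7p (PV): X=-4762488.2754, Y=-1746086.6043, Z=-3856678.3270
→ Helmert 7p (PV): X=-4763070.3668, Y=-1746477.4679, Z=-3856877.9654
→ Helmert 7p (PV): X=-4762487.8633, Y=-1746354.5984, Z=-3857128.2241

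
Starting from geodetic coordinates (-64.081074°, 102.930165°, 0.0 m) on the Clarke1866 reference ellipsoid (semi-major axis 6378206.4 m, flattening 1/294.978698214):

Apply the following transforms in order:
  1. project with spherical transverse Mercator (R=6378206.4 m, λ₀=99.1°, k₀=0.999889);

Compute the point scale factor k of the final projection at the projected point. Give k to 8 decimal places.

1.00031548

start: φ=-64.081074°, λ=102.930165°, h=0.000 m
→ into tm (λ₀=99.1°): φ=-64.08107400°, λ−λ₀=3.83016500°
scale k = 1.00031548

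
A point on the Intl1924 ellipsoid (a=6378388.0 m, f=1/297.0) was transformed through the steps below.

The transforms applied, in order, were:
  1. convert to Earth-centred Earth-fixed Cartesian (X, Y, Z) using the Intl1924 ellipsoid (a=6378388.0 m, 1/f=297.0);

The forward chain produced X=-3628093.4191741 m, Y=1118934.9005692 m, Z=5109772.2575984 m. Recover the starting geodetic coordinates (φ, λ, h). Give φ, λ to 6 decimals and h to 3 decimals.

φ=53.571304°, λ=162.859792°, h=1386.796 m

start: X=-3628093.4192, Y=1118934.9006, Z=5109772.2576 m
→ geod (Bowring, a=6378388.000): φ=53.57130400°, λ=162.85979200°, h=1386.7960 m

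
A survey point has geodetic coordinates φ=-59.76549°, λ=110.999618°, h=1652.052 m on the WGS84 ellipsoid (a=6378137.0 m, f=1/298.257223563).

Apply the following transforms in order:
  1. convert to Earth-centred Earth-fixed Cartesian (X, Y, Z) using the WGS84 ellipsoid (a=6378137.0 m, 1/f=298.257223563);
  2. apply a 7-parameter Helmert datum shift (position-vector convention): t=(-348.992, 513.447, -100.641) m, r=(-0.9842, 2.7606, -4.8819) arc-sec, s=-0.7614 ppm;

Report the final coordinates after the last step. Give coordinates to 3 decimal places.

start: φ=-59.765490°, λ=110.999618°, h=1652.052 m
→ ECEF (a=6378137.000, f=1/298.257223563): X=-1154116.8948, Y=3006637.2176, Z=-5488794.7783
→ Helmert 7p (PV): X=-1154467.3074, Y=3007149.5011, Z=-5488890.1400

X=-1154467.307 m, Y=3007149.501 m, Z=-5488890.140 m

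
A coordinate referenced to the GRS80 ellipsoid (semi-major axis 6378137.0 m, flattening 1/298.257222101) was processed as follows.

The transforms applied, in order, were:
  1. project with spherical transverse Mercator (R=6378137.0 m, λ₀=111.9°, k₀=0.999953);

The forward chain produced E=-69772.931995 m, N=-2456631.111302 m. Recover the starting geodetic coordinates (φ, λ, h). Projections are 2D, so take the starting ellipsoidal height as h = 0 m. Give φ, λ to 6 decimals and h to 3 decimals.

φ=-22.067940°, λ=111.223650°, h=0.000 m

start: E=-69772.9320, N=-2456631.1113 m
→ tm⁻¹: φ=-22.06794000°, λ=111.22365000°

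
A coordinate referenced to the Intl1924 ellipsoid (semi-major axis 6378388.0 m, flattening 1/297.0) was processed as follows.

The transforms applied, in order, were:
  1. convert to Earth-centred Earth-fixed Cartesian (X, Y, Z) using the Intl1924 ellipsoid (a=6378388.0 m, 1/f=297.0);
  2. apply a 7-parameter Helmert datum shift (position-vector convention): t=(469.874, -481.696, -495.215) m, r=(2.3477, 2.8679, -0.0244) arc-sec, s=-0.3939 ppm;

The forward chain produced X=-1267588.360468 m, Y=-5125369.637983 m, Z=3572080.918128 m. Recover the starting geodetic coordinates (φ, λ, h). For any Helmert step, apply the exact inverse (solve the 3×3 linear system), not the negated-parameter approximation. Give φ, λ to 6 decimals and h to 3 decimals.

φ=34.266043°, λ=-103.898270°, h=3001.009 m

start: X=-1267588.3605, Y=-5125369.6380, Z=3572080.9181 m
→ Helmert⁻¹: X=-1268107.8013, Y=-5124849.4473, Z=3572618.2395
→ geod (Bowring, a=6378388.000): φ=34.26604300°, λ=-103.89827000°, h=3001.0090 m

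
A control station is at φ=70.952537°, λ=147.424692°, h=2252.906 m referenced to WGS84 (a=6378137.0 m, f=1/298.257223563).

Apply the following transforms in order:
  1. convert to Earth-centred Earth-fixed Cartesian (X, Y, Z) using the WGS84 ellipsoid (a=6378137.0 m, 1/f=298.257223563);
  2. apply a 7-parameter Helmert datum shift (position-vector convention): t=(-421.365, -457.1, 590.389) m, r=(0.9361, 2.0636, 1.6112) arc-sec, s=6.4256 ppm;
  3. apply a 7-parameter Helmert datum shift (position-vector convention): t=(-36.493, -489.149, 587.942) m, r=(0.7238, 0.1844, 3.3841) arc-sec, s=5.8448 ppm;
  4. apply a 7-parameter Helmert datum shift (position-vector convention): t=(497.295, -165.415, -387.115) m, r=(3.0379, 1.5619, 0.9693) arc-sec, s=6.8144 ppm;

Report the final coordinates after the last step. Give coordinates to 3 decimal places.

start: φ=70.952537°, λ=147.424692°, h=2252.906 m
→ ECEF (a=6378137.000, f=1/298.257223563): X=-1759948.0738, Y=1124465.3762, Z=6008685.1574
→ Helmert 7p (PV): X=-1760329.4162, Y=1123974.4843, Z=6009336.8667
→ Helmert 7p (PV): X=-1760389.2663, Y=1123441.9362, Z=6009965.4500
→ Helmert 7p (PV): X=-1759863.7371, Y=1123187.3878, Z=6009649.1659

X=-1759863.737 m, Y=1123187.388 m, Z=6009649.166 m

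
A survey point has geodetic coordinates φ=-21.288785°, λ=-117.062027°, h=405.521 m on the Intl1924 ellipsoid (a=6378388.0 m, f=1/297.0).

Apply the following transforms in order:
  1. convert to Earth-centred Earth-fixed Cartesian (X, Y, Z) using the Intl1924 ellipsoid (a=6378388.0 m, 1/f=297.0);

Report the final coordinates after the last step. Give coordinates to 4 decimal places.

start: φ=-21.288785°, λ=-117.062027°, h=405.521 m
→ ECEF (a=6378388.000, f=1/297.0): X=-2705231.6148, Y=-5295136.9256, Z=-2301392.8239

X=-2705231.6148 m, Y=-5295136.9256 m, Z=-2301392.8239 m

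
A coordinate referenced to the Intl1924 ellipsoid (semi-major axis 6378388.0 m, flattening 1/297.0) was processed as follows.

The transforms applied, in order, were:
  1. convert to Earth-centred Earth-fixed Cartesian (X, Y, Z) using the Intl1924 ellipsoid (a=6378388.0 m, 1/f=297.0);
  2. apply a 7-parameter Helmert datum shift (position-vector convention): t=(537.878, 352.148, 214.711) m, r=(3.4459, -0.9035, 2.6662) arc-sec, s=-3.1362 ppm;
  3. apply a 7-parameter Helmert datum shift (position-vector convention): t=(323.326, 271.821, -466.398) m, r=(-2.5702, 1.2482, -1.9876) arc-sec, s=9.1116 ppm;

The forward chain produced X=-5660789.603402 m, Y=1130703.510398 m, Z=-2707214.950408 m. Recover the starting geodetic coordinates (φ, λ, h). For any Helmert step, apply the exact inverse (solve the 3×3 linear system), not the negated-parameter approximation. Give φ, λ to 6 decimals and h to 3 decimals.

start: X=-5660789.6034, Y=1130703.5104, Z=-2707214.9504 m
→ Helmert⁻¹: X=-5661055.8611, Y=1130400.5665, Z=-2706744.0618
→ Helmert⁻¹: X=-5661608.7448, Y=1130079.9221, Z=-2706961.3423
→ geod (Bowring, a=6378388.000): φ=-25.26961100°, λ=168.71188400°, h=1903.0390 m

φ=-25.269611°, λ=168.711884°, h=1903.039 m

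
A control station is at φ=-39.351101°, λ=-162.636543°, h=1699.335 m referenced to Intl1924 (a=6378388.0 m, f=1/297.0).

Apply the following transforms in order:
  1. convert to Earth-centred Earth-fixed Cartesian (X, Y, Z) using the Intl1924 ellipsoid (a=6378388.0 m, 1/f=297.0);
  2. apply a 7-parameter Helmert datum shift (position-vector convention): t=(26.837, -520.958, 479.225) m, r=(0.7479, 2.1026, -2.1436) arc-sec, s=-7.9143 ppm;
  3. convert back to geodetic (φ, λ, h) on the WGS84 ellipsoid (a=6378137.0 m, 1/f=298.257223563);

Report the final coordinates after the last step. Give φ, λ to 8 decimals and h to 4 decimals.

φ=-39.34572160°, λ=-162.63158251°, h=1659.6613 m

start: φ=-39.351101°, λ=-162.636543°, h=1699.335 m
→ ECEF (a=6378388.000, f=1/297.0): X=-4715118.5491, Y=-1474326.6243, Z=-4023678.0764
→ Helmert 7p (PV): X=-4715110.7328, Y=-1474772.3233, Z=-4023124.2885
→ geod (Bowring, a=6378137.000): φ=-39.34572160°, λ=-162.63158251°, h=1659.6613 m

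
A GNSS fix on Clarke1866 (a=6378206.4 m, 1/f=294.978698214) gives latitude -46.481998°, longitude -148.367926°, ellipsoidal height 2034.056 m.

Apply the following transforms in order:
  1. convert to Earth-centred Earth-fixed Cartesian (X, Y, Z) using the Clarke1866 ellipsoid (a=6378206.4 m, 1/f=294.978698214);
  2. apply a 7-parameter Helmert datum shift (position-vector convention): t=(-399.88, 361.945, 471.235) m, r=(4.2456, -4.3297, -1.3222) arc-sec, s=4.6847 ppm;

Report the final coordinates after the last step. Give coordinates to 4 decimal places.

X=-3747629.4220 m, Y=-2307773.2911 m, Z=-4603250.3218 m

start: φ=-46.481998°, λ=-148.367926°, h=2034.056 m
→ ECEF (a=6378206.400, f=1/294.978698214): X=-3747293.8247, Y=-2308243.2006, Z=-4603573.8193
→ Helmert 7p (PV): X=-3747629.4220, Y=-2307773.2911, Z=-4603250.3218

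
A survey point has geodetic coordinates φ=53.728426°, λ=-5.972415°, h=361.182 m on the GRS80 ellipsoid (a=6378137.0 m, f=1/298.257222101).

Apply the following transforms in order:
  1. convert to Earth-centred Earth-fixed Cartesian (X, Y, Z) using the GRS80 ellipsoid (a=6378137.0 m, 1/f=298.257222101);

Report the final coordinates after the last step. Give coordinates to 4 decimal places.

X=3761313.1653 m, Y=-393499.1510 m, Z=5119210.2361 m

start: φ=53.728426°, λ=-5.972415°, h=361.182 m
→ ECEF (a=6378137.000, f=1/298.257222101): X=3761313.1653, Y=-393499.1510, Z=5119210.2361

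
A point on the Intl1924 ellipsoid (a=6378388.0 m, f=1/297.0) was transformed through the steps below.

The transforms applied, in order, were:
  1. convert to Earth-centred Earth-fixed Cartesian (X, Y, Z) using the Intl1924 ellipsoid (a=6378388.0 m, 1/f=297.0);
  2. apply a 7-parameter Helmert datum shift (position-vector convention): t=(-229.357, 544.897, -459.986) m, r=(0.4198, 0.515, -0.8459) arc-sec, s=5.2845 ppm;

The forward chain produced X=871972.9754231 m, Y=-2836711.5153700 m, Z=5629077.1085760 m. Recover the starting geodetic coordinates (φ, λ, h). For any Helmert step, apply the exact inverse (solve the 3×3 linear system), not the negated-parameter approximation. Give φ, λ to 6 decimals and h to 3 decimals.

φ=62.357847°, λ=-72.911983°, h=2554.519 m

start: X=871972.9754, Y=-2836711.5154, Z=5629077.1086 m
→ Helmert⁻¹: X=872195.3032, Y=-2837226.3846, Z=5629515.2976
→ geod (Bowring, a=6378388.000): φ=62.35784700°, λ=-72.91198300°, h=2554.5190 m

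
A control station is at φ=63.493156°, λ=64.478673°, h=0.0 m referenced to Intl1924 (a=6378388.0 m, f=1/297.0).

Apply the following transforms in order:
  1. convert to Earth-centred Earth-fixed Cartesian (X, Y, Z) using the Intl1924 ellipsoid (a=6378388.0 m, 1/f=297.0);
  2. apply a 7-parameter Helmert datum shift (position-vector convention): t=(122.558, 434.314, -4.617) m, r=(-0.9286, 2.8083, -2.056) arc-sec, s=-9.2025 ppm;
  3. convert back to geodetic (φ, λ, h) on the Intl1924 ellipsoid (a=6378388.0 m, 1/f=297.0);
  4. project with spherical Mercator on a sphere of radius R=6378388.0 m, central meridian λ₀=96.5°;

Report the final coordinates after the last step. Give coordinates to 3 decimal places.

start: φ=63.493156°, λ=64.478673°, h=0.000 m
→ ECEF (a=6378388.000, f=1/297.0): X=1229809.0989, Y=2575880.4386, Z=5684849.3911
→ Helmert 7p (PV): X=1230023.4138, Y=2576304.3826, Z=5684764.1191
→ geod (Bowring, a=6378388.000): φ=63.48900223°, λ=64.47845729°, h=135.6651 m
→ merc (R=6378388.0, λ₀=96.5°): E=-3564762.1079, N=9221535.2951

E=-3564762.108 m, N=9221535.295 m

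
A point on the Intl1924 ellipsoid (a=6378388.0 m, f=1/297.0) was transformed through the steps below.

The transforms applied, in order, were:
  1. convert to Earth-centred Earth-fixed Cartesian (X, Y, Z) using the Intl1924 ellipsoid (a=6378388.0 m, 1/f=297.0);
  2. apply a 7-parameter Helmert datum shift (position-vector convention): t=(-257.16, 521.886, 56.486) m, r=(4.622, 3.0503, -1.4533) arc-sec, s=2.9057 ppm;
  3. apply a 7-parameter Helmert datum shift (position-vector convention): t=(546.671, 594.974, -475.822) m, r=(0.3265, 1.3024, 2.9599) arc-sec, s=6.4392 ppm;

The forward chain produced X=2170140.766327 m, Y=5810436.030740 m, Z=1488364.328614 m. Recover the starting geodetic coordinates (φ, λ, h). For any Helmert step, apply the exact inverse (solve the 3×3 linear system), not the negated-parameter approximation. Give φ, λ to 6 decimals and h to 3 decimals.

φ=13.586918°, λ=69.518698°, h=260.686 m

start: X=2170140.7663, Y=5810436.0307, Z=1488364.3286 m
→ Helmert⁻¹: X=2169654.0944, Y=5809774.8684, Z=1488835.0670
→ Helmert⁻¹: X=2169842.0033, Y=5809284.7492, Z=1488676.1683
→ geod (Bowring, a=6378388.000): φ=13.58691800°, λ=69.51869800°, h=260.6860 m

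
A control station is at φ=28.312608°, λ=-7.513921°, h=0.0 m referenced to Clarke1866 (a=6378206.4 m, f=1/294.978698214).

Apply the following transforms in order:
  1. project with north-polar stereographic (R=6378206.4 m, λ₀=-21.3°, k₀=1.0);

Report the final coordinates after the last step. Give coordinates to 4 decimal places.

E=1815240.6818 m, N=-7398095.3586 m

start: φ=28.312608°, λ=-7.513921°, h=0.000 m
→ stereo (R=6378206.4, λ₀=-21.3°): E=1815240.6818, N=-7398095.3586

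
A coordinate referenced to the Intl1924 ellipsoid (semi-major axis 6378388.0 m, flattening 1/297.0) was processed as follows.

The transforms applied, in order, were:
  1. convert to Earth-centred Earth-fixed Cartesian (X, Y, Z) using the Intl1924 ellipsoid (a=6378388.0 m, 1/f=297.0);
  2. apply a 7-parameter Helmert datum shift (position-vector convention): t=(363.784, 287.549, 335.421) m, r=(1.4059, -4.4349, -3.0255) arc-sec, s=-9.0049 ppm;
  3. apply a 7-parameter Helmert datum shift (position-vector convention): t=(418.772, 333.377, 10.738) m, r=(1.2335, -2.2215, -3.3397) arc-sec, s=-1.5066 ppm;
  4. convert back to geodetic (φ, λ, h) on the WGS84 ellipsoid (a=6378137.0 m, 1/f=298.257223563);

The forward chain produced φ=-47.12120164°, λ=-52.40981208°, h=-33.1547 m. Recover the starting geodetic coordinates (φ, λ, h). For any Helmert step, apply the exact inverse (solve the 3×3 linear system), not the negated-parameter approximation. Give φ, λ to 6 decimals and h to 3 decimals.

start: φ=-47.121202°, λ=-52.409812°, h=-33.155 m
→ ECEF (a=6378137.000, f=1/298.257223563): X=2652199.8012, Y=-3445171.9582, Z=-4650919.4669
→ Helmert⁻¹: X=2651790.7202, Y=-3445495.4037, Z=-4650945.1675
→ Helmert⁻¹: X=2651401.3467, Y=-3445806.7947, Z=-4651355.9944
→ geod (Bowring, a=6378388.000): φ=-47.12458700°, λ=-52.42325300°, h=95.6810 m

φ=-47.124587°, λ=-52.423253°, h=95.681 m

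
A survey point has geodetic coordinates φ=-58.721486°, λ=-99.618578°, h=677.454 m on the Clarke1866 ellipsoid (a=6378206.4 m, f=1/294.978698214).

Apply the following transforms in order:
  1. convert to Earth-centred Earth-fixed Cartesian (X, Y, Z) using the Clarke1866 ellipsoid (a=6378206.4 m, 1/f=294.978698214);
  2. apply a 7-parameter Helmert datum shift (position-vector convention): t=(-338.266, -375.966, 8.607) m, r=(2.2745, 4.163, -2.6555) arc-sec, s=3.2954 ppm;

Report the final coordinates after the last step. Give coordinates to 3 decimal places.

start: φ=-58.721486°, λ=-99.618578°, h=677.454 m
→ ECEF (a=6378206.400, f=1/294.978698214): X=-554754.4595, Y=-3273450.0203, Z=-5428272.9908
→ Helmert 7p (PV): X=-555246.2550, Y=-3273769.7733, Z=-5428307.1723

X=-555246.255 m, Y=-3273769.773 m, Z=-5428307.172 m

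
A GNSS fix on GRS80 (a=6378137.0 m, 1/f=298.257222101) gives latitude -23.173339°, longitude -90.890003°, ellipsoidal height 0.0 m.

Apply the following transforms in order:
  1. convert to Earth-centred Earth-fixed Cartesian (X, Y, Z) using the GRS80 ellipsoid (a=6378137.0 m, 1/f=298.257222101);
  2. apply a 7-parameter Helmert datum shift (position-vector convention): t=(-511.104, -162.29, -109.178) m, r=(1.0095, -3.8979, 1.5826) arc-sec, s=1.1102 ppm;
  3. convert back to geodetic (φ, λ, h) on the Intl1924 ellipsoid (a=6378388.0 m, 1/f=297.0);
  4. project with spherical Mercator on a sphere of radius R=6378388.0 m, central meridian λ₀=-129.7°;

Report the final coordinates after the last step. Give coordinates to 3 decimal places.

E=4320026.226 m, N=-2653243.721 m

start: φ=-23.173339°, λ=-90.890003°, h=0.000 m
→ ECEF (a=6378137.000, f=1/298.257222101): X=-91124.7734, Y=-5865873.4766, Z=-2494378.3973
→ Helmert 7p (PV): X=-91543.8340, Y=-5866030.7701, Z=-2494520.7753
→ geod (Bowring, a=6378388.000): φ=-23.17453440°, λ=-90.89407127°, h=-30.2792 m
→ merc (R=6378388.0, λ₀=-129.7°): E=4320026.2258, N=-2653243.7212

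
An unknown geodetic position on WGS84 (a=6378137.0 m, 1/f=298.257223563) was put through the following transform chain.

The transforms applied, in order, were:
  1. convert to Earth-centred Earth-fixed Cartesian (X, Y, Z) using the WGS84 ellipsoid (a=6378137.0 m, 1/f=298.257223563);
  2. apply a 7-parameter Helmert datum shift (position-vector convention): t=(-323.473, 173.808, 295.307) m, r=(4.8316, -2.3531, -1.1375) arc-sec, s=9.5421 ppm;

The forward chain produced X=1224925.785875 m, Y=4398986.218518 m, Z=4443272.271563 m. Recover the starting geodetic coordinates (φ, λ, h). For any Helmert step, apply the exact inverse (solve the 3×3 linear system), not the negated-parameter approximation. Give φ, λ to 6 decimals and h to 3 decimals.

start: X=1224925.7859, Y=4398986.2185, Z=4443272.2716 m
→ Helmert⁻¹: X=1225263.9931, Y=4398881.2637, Z=4442817.5511
→ geod (Bowring, a=6378137.000): φ=44.40677100°, λ=74.43535800°, h=3321.6720 m

φ=44.406771°, λ=74.435358°, h=3321.672 m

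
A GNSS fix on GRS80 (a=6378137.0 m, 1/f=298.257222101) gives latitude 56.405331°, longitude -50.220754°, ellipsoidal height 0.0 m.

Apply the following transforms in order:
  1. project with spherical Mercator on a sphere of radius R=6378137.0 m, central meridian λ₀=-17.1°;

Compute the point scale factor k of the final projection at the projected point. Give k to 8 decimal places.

1.80729190

start: φ=56.405331°, λ=-50.220754°, h=0.000 m
→ into merc (λ₀=-17.1°): φ=56.40533100°, λ−λ₀=-33.12075400°
scale k = 1.80729190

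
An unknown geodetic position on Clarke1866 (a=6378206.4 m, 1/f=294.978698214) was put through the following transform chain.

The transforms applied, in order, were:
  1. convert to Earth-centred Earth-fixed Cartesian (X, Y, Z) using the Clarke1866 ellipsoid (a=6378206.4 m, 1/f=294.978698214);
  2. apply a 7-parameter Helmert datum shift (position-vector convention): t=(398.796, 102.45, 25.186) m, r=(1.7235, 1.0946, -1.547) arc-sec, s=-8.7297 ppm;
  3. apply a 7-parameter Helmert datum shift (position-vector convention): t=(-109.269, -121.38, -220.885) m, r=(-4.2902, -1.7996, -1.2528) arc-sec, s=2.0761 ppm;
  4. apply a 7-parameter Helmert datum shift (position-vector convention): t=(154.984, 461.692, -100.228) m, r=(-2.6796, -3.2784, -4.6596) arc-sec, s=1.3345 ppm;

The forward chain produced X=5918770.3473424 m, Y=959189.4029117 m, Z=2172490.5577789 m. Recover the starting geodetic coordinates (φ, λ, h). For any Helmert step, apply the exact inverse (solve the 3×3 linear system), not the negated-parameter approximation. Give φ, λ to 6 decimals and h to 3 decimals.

start: X=5918770.3473, Y=959189.4029, Z=2172490.5578 m
→ Helmert⁻¹: X=5918620.3347, Y=958831.9122, Z=2172506.2714
→ Helmert⁻¹: X=5918730.4476, Y=958942.0593, Z=2172690.9519
→ Helmert⁻¹: X=5918364.5953, Y=958910.5226, Z=2172708.1278
→ geod (Bowring, a=6378206.400): φ=20.04481100°, λ=9.20325100°, h=1399.5960 m

φ=20.044811°, λ=9.203251°, h=1399.596 m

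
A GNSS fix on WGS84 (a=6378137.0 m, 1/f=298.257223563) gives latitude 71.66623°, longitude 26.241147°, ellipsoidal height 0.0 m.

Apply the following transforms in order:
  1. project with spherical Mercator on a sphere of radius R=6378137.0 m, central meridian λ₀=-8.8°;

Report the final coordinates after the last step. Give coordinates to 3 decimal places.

E=3900762.641 m, N=11634012.629 m

start: φ=71.666230°, λ=26.241147°, h=0.000 m
→ merc (R=6378137.0, λ₀=-8.8°): E=3900762.6409, N=11634012.6292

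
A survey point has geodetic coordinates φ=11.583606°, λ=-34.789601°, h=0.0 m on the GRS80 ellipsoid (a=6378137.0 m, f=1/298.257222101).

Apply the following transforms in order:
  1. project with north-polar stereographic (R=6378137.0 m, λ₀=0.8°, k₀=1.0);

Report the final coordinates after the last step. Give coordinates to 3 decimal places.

E=-6056502.869 m, N=-8462878.370 m

start: φ=11.583606°, λ=-34.789601°, h=0.000 m
→ stereo (R=6378137.0, λ₀=0.8°): E=-6056502.8687, N=-8462878.3704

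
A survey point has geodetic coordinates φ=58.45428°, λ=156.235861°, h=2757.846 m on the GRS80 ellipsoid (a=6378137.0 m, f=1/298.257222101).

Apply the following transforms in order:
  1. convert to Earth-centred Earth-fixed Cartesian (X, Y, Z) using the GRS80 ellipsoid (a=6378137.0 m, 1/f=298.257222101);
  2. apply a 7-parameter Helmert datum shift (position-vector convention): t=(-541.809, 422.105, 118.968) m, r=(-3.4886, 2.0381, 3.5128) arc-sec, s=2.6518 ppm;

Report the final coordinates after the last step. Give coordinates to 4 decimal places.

X=-3063267.8763 m, Y=1349008.9159 m, Z=5414871.5078 m

start: φ=58.454280°, λ=156.235861°, h=2757.846 m
→ ECEF (a=6378137.000, f=1/298.257222101): X=-3062748.4820, Y=1348543.8145, Z=5414730.7262
→ Helmert 7p (PV): X=-3063267.8763, Y=1349008.9159, Z=5414871.5078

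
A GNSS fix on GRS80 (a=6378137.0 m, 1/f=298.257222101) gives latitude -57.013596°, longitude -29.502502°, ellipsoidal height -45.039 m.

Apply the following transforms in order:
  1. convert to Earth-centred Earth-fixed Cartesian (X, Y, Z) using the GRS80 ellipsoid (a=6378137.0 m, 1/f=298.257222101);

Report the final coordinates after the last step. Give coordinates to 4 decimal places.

start: φ=-57.013596°, λ=-29.502502°, h=-45.039 m
→ ECEF (a=6378137.000, f=1/298.257222101): X=3029368.1480, Y=-1714108.6693, Z=-5326686.7814

X=3029368.1480 m, Y=-1714108.6693 m, Z=-5326686.7814 m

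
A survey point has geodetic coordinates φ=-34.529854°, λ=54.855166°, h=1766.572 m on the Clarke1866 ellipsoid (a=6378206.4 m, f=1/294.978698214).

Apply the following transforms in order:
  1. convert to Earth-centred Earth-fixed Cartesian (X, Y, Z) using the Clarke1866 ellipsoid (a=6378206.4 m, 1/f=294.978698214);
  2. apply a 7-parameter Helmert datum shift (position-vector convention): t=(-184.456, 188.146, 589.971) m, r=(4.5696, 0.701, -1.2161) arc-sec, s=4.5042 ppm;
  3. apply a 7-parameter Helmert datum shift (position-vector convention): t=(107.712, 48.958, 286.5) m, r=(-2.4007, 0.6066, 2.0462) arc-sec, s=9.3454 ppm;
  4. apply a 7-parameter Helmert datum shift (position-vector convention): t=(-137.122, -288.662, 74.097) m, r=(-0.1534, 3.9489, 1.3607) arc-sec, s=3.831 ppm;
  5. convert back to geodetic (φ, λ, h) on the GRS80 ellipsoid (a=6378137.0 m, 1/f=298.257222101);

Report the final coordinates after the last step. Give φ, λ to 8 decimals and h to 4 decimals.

φ=-34.52202037°, λ=54.85839186°, h=1197.6224 m

start: φ=-34.529854°, λ=54.855166°, h=1766.572 m
→ ECEF (a=6378206.400, f=1/294.978698214): X=3028897.1210, Y=4302524.1893, Z=-3595835.3852
→ Helmert 7p (PV): X=3028739.4541, Y=4302793.5195, Z=-3595176.5857
→ Helmert 7p (PV): X=3028822.2126, Y=4302870.8906, Z=-3594982.6717
→ Helmert 7p (PV): X=3028599.4829, Y=4302616.0201, Z=-3594983.5336
→ geod (Bowring, a=6378137.000): φ=-34.52202037°, λ=54.85839186°, h=1197.6224 m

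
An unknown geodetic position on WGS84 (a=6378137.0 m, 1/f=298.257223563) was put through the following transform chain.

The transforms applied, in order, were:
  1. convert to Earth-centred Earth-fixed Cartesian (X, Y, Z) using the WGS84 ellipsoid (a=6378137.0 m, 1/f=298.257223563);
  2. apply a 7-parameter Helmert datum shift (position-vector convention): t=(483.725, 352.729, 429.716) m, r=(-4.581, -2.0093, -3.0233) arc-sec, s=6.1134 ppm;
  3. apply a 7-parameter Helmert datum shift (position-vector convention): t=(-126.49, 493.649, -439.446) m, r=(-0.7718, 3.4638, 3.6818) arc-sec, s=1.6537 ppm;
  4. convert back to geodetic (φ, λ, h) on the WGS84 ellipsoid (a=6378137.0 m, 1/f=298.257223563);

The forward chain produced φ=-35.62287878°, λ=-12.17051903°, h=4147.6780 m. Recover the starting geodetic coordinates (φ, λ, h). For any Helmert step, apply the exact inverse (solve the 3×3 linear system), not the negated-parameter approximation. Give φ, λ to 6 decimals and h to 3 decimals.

start: φ=-35.622879°, λ=-12.170519°, h=4147.678 m
→ ECEF (a=6378137.000, f=1/298.257223563): X=5077119.3442, Y=-1094977.8625, Z=-3696674.5381
→ Helmert⁻¹: X=5077279.9519, Y=-1095546.4985, Z=-3696147.8163
→ Helmert⁻¹: X=5076745.2410, Y=-1095736.0165, Z=-3696628.7238
→ geod (Bowring, a=6378137.000): φ=-35.62362300°, λ=-12.17956500°, h=3953.7100 m

φ=-35.623623°, λ=-12.179565°, h=3953.710 m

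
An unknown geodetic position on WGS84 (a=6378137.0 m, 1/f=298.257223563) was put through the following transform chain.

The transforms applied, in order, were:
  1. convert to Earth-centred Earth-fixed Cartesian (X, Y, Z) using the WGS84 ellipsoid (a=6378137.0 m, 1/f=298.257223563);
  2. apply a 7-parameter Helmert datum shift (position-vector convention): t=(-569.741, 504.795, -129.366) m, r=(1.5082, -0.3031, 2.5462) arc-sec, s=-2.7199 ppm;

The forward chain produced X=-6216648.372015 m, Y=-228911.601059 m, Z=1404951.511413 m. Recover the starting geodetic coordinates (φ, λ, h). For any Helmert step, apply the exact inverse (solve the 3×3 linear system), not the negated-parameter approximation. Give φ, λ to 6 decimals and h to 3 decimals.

φ=12.811754°, λ=-177.887149°, h=-46.004 m

start: X=-6216648.3720, Y=-228911.6011, Z=1404951.5114 m
→ Helmert⁻¹: X=-6216096.3044, Y=-229330.0125, Z=1405095.5103
→ geod (Bowring, a=6378137.000): φ=12.81175400°, λ=-177.88714900°, h=-46.0040 m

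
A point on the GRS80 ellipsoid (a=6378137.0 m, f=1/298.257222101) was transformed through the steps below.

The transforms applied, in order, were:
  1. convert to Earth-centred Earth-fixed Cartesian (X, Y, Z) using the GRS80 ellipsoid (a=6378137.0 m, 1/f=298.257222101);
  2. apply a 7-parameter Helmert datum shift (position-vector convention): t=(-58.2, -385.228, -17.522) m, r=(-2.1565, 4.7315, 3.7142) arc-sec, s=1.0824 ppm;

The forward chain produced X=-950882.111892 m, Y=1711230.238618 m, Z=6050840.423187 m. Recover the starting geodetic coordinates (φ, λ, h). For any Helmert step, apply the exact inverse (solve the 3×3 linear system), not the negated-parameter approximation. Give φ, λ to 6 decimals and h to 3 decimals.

φ=72.181358°, λ=119.056140°, h=985.287 m

start: X=-950882.1119, Y=1711230.2386, Z=6050840.4232 m
→ Helmert⁻¹: X=-950930.8628, Y=1711567.4757, Z=6050847.4768
→ geod (Bowring, a=6378137.000): φ=72.18135800°, λ=119.05614000°, h=985.2870 m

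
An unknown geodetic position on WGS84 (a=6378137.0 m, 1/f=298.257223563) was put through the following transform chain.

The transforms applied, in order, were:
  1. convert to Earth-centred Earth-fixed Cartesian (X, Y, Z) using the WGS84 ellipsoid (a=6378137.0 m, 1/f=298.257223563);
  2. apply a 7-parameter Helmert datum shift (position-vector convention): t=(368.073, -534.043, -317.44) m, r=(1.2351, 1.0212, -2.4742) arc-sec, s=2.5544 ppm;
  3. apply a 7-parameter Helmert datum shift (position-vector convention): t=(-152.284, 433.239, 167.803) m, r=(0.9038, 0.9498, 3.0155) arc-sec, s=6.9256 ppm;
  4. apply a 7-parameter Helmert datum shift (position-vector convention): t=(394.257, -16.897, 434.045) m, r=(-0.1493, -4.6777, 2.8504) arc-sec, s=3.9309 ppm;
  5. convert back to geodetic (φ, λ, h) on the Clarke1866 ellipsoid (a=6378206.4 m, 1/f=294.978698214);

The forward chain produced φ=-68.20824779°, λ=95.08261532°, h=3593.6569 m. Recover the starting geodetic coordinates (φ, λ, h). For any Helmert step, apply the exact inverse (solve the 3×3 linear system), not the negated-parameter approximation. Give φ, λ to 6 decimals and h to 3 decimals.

start: φ=-68.208248°, λ=95.082615°, h=3593.657 m
→ ECEF (a=6378206.400, f=1/294.978698214): X=-210502.0097, Y=2366738.9666, Z=-5902904.8484
→ Helmert⁻¹: X=-210996.6072, Y=2366753.7489, Z=-5903309.1899
→ Helmert⁻¹: X=-210781.0850, Y=2366281.3360, Z=-5903447.4471
→ Helmert⁻¹: X=-211147.7828, Y=2366771.4529, Z=-5903130.1457
→ geod (Bowring, a=6378137.000): φ=-68.20677800°, λ=95.09805600°, h=3700.5090 m

φ=-68.206778°, λ=95.098056°, h=3700.509 m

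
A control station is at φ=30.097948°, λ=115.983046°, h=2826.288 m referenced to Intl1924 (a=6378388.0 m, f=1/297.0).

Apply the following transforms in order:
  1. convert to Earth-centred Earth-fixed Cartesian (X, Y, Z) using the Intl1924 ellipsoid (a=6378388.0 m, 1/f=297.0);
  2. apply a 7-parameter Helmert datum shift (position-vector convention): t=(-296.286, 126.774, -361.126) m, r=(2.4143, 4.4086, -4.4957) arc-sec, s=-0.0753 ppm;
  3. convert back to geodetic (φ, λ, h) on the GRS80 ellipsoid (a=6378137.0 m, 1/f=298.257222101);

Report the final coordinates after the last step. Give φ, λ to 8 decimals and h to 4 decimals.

φ=30.09445825°, λ=115.98351838°, h=3084.0706 m

start: φ=30.097948°, λ=115.983046°, h=2826.288 m
→ ECEF (a=6378388.000, f=1/297.0): X=-2420750.9648, Y=4967004.7490, Z=3181235.4945
→ Helmert 7p (PV): X=-2420870.8147, Y=4967146.6752, Z=3180984.0070
→ geod (Bowring, a=6378137.000): φ=30.09445825°, λ=115.98351838°, h=3084.0706 m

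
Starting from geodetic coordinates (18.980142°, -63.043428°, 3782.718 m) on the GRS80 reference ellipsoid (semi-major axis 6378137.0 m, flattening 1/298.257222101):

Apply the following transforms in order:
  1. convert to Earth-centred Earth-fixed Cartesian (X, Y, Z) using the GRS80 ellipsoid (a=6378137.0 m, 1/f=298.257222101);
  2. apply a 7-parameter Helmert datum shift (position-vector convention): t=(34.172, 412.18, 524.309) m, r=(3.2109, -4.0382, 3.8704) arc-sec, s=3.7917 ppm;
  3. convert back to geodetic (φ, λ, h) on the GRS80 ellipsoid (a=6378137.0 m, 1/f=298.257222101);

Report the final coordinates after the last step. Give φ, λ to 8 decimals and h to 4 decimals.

φ=18.98536344°, λ=-63.04077008°, h=3644.6276 m

start: φ=18.980142°, λ=-63.043428°, h=3782.718 m
→ ECEF (a=6378137.000, f=1/298.257222101): X=2736699.0736, Y=-5381153.5816, Z=2062501.2678
→ Helmert 7p (PV): X=2736804.2167, Y=-5380742.5600, Z=2063003.2077
→ geod (Bowring, a=6378137.000): φ=18.98536344°, λ=-63.04077008°, h=3644.6276 m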